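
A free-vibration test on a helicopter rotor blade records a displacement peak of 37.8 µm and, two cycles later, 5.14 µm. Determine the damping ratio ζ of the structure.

0.157

Logarithmic decrement δ = (1/n)·ln(x₀/x_n) = (1/2)·ln(37.8/5.14) = (1/2)·ln(7.354) = 0.9976.
ζ = δ/√(4π² + δ²) = 0.9976/√(39.48 + 0.995) = 0.9976/6.362 = 0.1568.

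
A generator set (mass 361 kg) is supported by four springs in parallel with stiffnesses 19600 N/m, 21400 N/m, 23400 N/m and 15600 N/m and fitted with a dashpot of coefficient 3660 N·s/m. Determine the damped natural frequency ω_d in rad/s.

14.0 rad/s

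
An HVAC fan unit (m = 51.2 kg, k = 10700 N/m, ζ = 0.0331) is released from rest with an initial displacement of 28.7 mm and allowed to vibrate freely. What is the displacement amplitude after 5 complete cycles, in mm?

Logarithmic decrement δ = 2πζ/√(1 − ζ²) = 2π × 0.03310/√(1 − 0.00110) = 0.2081.
After n cycles, x_n/x₀ = e^(−nδ), so x_5 = 28.7 × e^(−5 × 0.2081) = 28.7 × 0.3533 = 10.14 mm.

10.1 mm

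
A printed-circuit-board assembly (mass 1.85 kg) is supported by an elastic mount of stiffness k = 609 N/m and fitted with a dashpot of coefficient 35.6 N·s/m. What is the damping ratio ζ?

ω_n = √(k/m) = √(609.0/1.85) = 18.14 rad/s.
Critical damping c_c = 2√(k·m) = 2√(609.0 × 1.85) = 67.13 N·s/m, so ζ = c/c_c = 35.6/67.13 = 0.5303.

0.530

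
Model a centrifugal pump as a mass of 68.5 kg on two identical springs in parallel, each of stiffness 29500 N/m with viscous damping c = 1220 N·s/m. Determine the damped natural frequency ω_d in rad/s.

28.0 rad/s

Parallel springs add: k_eq = 2 × 29500 = 59000 N/m.
ω_n = √(k_eq/m) = √(59000/68.5) = 29.35 rad/s.
Critical damping c_c = 2√(k_eq·m) = 2√(59000 × 68.5) = 4021 N·s/m, so ζ = c/c_c = 1220/4021 = 0.3034.
ω_d = ω_n√(1 − ζ²) = 29.35 × √(1 − 0.0921) = 27.96 rad/s.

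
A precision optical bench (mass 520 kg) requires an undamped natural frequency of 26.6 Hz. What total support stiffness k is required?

14500000 N/m

ω_n = 2πf_n = 2π × 26.6 = 167.1 rad/s.
k = m·ω_n² = 520 × 167.1² = 520 × 27930 = 14530000 N/m.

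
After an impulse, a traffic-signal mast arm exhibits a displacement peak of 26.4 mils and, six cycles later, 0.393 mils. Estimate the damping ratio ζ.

Logarithmic decrement δ = (1/n)·ln(x₀/x_n) = (1/6)·ln(26.4/0.393) = (1/6)·ln(67.18) = 0.7012.
ζ = δ/√(4π² + δ²) = 0.7012/√(39.48 + 0.492) = 0.7012/6.322 = 0.1109.

0.111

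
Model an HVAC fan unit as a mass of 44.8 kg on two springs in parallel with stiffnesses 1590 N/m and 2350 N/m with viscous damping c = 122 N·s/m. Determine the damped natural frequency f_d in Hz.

Parallel springs add: k_eq = 1590 + 2350 = 3940 N/m.
ω_n = √(k_eq/m) = √(3940/44.8) = 9.378 rad/s.
Critical damping c_c = 2√(k_eq·m) = 2√(3940 × 44.8) = 840.3 N·s/m, so ζ = c/c_c = 122/840.3 = 0.1452.
ω_d = ω_n√(1 − ζ²) = 9.378 × √(1 − 0.0211) = 9.279 rad/s.
f_d = ω_d/(2π) = 1.477 Hz.

1.48 Hz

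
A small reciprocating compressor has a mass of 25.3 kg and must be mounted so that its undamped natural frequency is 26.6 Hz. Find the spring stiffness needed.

ω_n = 2πf_n = 2π × 26.6 = 167.1 rad/s.
k = m·ω_n² = 25.3 × 167.1² = 25.3 × 27930 = 706700 N/m.

707000 N/m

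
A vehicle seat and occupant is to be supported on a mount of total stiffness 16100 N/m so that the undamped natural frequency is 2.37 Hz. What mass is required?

72.6 kg

ω_n = 2πf_n = 2π × 2.37 = 14.89 rad/s.
m = k/ω_n² = 16100/14.89² = 16100/221.7 = 72.61 kg.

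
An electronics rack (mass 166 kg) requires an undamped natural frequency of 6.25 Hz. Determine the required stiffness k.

256000 N/m

ω_n = 2πf_n = 2π × 6.25 = 39.27 rad/s.
k = m·ω_n² = 166 × 39.27² = 166 × 1542 = 256000 N/m.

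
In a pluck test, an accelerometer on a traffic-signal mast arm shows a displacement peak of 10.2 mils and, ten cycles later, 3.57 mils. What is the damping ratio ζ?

Logarithmic decrement δ = (1/n)·ln(x₀/x_n) = (1/10)·ln(10.2/3.57) = (1/10)·ln(2.857) = 0.1050.
ζ = δ/√(4π² + δ²) = 0.1050/√(39.48 + 0.0110) = 0.1050/6.284 = 0.01671.

0.0167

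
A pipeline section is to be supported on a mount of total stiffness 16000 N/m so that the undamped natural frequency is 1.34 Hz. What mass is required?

226 kg

ω_n = 2πf_n = 2π × 1.34 = 8.419 rad/s.
m = k/ω_n² = 16000/8.419² = 16000/70.89 = 225.7 kg.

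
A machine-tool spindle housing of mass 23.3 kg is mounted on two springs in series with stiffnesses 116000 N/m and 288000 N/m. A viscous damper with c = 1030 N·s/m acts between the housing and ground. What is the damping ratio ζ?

0.371

Series springs: 1/k_eq = 1/116000 + 1/288000 = 1.209×10^-5, so k_eq = 82690 N/m.
ω_n = √(k_eq/m) = √(82690/23.3) = 59.57 rad/s.
Critical damping c_c = 2√(k_eq·m) = 2√(82690 × 23.3) = 2776 N·s/m, so ζ = c/c_c = 1030/2776 = 0.3710.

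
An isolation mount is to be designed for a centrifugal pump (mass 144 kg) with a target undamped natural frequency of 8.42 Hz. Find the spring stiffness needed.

403000 N/m

ω_n = 2πf_n = 2π × 8.42 = 52.90 rad/s.
k = m·ω_n² = 144 × 52.90² = 144 × 2799 = 403000 N/m.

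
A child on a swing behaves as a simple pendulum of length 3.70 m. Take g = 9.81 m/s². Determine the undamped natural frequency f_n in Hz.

0.259 Hz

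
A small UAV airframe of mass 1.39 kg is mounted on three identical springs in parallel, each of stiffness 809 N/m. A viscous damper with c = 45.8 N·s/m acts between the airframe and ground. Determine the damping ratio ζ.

Parallel springs add: k_eq = 3 × 809 = 2427 N/m.
ω_n = √(k_eq/m) = √(2427/1.39) = 41.79 rad/s.
Critical damping c_c = 2√(k_eq·m) = 2√(2427 × 1.39) = 116.2 N·s/m, so ζ = c/c_c = 45.8/116.2 = 0.3943.

0.394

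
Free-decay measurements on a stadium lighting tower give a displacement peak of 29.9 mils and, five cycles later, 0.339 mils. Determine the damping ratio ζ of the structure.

Logarithmic decrement δ = (1/n)·ln(x₀/x_n) = (1/5)·ln(29.9/0.339) = (1/5)·ln(88.20) = 0.8959.
ζ = δ/√(4π² + δ²) = 0.8959/√(39.48 + 0.803) = 0.8959/6.347 = 0.1412.

0.141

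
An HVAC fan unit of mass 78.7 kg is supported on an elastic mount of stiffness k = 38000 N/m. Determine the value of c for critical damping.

3460 N·s/m

c_c = 2√(k·m) = 2√(38000 × 78.7) = 2 × 1729 = 3459 N·s/m.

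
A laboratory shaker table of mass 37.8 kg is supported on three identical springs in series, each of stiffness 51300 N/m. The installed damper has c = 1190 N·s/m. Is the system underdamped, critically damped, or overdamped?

Series springs: 1/k_eq = 3/51300, so k_eq = 51300/3 = 17100 N/m.
c_c = 2√(k_eq·m) = 1608 N·s/m; ζ = c/c_c = 1190/1608 = 0.740.
Since ζ < 1 the system is underdamped.

underdamped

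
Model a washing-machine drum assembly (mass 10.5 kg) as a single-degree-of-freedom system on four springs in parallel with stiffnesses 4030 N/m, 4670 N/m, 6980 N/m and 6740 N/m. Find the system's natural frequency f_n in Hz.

7.35 Hz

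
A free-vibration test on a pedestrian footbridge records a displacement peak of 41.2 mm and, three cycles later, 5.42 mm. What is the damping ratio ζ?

Logarithmic decrement δ = (1/n)·ln(x₀/x_n) = (1/3)·ln(41.2/5.42) = (1/3)·ln(7.601) = 0.6761.
ζ = δ/√(4π² + δ²) = 0.6761/√(39.48 + 0.457) = 0.6761/6.319 = 0.1070.

0.107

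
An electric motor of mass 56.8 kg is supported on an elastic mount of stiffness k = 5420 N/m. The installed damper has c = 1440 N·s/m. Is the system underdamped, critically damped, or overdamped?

c_c = 2√(k·m) = 1110 N·s/m; ζ = c/c_c = 1440/1110 = 1.30.
Since ζ > 1 the system is overdamped.

overdamped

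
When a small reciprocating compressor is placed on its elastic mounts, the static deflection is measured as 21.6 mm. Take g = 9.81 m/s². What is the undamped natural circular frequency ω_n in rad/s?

ω_n = √(g/δ_st) = √(9.81/0.0216) = √454.2 = 21.31 rad/s.

21.3 rad/s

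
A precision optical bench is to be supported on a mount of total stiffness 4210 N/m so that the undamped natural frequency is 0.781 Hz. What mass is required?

175 kg

ω_n = 2πf_n = 2π × 0.781 = 4.907 rad/s.
m = k/ω_n² = 4210/4.907² = 4210/24.08 = 174.8 kg.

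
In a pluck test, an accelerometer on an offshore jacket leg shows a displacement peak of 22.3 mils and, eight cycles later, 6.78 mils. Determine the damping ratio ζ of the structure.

0.0237

Logarithmic decrement δ = (1/n)·ln(x₀/x_n) = (1/8)·ln(22.3/6.78) = (1/8)·ln(3.289) = 0.1488.
ζ = δ/√(4π² + δ²) = 0.1488/√(39.48 + 0.0221) = 0.1488/6.285 = 0.02368.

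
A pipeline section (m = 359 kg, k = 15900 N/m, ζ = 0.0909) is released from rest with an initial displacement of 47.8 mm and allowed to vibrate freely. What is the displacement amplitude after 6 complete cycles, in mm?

Logarithmic decrement δ = 2πζ/√(1 − ζ²) = 2π × 0.09090/√(1 − 0.00826) = 0.5735.
After n cycles, x_n/x₀ = e^(−nδ), so x_6 = 47.8 × e^(−6 × 0.5735) = 47.8 × 0.03203 = 1.531 mm.

1.53 mm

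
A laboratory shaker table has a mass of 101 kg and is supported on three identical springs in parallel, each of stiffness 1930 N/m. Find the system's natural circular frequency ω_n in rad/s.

7.57 rad/s

Parallel springs add: k_eq = 3 × 1930 = 5790 N/m.
ω_n = √(k_eq/m) = √(5790/101) = √57.33 = 7.571 rad/s.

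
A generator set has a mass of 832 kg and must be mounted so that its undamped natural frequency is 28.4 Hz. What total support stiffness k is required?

ω_n = 2πf_n = 2π × 28.4 = 178.4 rad/s.
k = m·ω_n² = 832 × 178.4² = 832 × 31840 = 26490000 N/m.

26500000 N/m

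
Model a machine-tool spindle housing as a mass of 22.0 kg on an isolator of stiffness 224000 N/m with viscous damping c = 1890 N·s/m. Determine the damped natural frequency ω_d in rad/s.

91.3 rad/s

ω_n = √(k/m) = √(224000/22.0) = 100.9 rad/s.
Critical damping c_c = 2√(k·m) = 2√(224000 × 22.0) = 4440 N·s/m, so ζ = c/c_c = 1890/4440 = 0.4257.
ω_d = ω_n√(1 − ζ²) = 100.9 × √(1 − 0.181) = 91.31 rad/s.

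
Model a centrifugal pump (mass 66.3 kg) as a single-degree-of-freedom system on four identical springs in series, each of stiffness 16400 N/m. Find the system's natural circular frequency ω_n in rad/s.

Series springs: 1/k_eq = 4/16400, so k_eq = 16400/4 = 4100 N/m.
ω_n = √(k_eq/m) = √(4100/66.3) = √61.84 = 7.864 rad/s.

7.86 rad/s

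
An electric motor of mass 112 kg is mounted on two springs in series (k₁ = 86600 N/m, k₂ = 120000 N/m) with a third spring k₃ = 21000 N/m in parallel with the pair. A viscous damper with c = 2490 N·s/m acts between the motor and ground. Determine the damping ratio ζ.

Series pair: k_s = k₁k₂/(k₁+k₂) = (86600)(120000)/(86600 + 120000) = 50300 N/m. In parallel with k₃: k_eq = 50300 + 21000 = 71300 N/m.
ω_n = √(k_eq/m) = √(71300/112) = 25.23 rad/s.
Critical damping c_c = 2√(k_eq·m) = 2√(71300 × 112) = 5652 N·s/m, so ζ = c/c_c = 2490/5652 = 0.4406.

0.441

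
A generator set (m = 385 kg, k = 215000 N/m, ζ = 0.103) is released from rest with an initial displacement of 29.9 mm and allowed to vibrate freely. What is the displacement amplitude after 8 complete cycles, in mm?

Logarithmic decrement δ = 2πζ/√(1 − ζ²) = 2π × 0.1030/√(1 − 0.0106) = 0.6506.
After n cycles, x_n/x₀ = e^(−nδ), so x_8 = 29.9 × e^(−8 × 0.6506) = 29.9 × 0.005489 = 0.1641 mm.

0.164 mm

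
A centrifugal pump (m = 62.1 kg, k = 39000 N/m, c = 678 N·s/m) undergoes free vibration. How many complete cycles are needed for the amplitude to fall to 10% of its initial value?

2 cycles

ζ = c/(2√(km)) = 678/(2√(39000 × 62.1)) = 678/3112 = 0.2178.
Logarithmic decrement δ = 2πζ/√(1 − ζ²) = 2π × 0.2178/√(1 − 0.0475) = 1.402.
x_n/x₀ = e^(−nδ) ≤ 0.1; take ln: n ≥ ln(1/0.1)/δ = 2.303/1.402 = 1.642.
So 2 complete cycles are required.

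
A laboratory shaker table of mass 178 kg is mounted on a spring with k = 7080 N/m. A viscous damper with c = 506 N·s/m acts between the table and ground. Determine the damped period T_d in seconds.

ω_n = √(k/m) = √(7080/178) = 6.307 rad/s.
Critical damping c_c = 2√(k·m) = 2√(7080 × 178) = 2245 N·s/m, so ζ = c/c_c = 506/2245 = 0.2254.
ω_d = ω_n√(1 − ζ²) = 6.307 × √(1 − 0.0508) = 6.145 rad/s.
T_d = 2π/ω_d = 1.023 s.

1.02 s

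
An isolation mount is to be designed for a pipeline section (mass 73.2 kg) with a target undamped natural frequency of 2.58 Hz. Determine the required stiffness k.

19200 N/m

ω_n = 2πf_n = 2π × 2.58 = 16.21 rad/s.
k = m·ω_n² = 73.2 × 16.21² = 73.2 × 262.8 = 19240 N/m.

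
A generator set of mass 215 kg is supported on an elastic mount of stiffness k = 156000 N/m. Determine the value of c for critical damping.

c_c = 2√(k·m) = 2√(156000 × 215) = 2 × 5791 = 11580 N·s/m.

11600 N·s/m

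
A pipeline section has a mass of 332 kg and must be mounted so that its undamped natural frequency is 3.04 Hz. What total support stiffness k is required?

ω_n = 2πf_n = 2π × 3.04 = 19.10 rad/s.
k = m·ω_n² = 332 × 19.10² = 332 × 364.8 = 121100 N/m.

121000 N/m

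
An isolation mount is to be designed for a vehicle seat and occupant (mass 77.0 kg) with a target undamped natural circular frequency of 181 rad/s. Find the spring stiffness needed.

k = m·ω_n² = 77.0 × 181.0² = 77.0 × 32760 = 2523000 N/m.

2520000 N/m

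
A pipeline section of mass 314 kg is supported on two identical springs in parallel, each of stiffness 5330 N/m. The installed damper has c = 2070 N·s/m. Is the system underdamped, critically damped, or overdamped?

Parallel springs add: k_eq = 2 × 5330 = 10660 N/m.
c_c = 2√(k_eq·m) = 3659 N·s/m; ζ = c/c_c = 2070/3659 = 0.566.
Since ζ < 1 the system is underdamped.

underdamped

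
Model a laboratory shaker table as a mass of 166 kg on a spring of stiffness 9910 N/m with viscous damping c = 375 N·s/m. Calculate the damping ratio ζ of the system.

0.146

ω_n = √(k/m) = √(9910/166) = 7.726 rad/s.
Critical damping c_c = 2√(k·m) = 2√(9910 × 166) = 2565 N·s/m, so ζ = c/c_c = 375/2565 = 0.1462.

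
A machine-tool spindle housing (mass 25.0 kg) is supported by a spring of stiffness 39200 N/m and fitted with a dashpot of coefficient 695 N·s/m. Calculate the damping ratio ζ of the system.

0.351

ω_n = √(k/m) = √(39200/25.0) = 39.60 rad/s.
Critical damping c_c = 2√(k·m) = 2√(39200 × 25.0) = 1980 N·s/m, so ζ = c/c_c = 695/1980 = 0.3510.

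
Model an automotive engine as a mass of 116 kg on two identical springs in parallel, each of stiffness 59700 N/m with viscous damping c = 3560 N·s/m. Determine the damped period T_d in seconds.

Parallel springs add: k_eq = 2 × 59700 = 119400 N/m.
ω_n = √(k_eq/m) = √(119400/116) = 32.08 rad/s.
Critical damping c_c = 2√(k_eq·m) = 2√(119400 × 116) = 7443 N·s/m, so ζ = c/c_c = 3560/7443 = 0.4783.
ω_d = ω_n√(1 − ζ²) = 32.08 × √(1 − 0.229) = 28.18 rad/s.
T_d = 2π/ω_d = 0.2230 s.

0.223 s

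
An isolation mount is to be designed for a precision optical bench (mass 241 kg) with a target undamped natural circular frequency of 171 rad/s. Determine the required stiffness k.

7050000 N/m

k = m·ω_n² = 241 × 171.0² = 241 × 29240 = 7047000 N/m.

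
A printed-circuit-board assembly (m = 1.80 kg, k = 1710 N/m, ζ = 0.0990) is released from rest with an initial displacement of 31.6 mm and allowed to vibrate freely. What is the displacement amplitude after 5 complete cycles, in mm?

1.39 mm

Logarithmic decrement δ = 2πζ/√(1 − ζ²) = 2π × 0.09900/√(1 − 0.00980) = 0.6251.
After n cycles, x_n/x₀ = e^(−nδ), so x_5 = 31.6 × e^(−5 × 0.6251) = 31.6 × 0.04391 = 1.388 mm.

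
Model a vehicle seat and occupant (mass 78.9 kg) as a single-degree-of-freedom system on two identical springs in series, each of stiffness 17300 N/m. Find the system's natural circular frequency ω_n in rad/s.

Series springs: 1/k_eq = 2/17300, so k_eq = 17300/2 = 8650 N/m.
ω_n = √(k_eq/m) = √(8650/78.9) = √109.6 = 10.47 rad/s.

10.5 rad/s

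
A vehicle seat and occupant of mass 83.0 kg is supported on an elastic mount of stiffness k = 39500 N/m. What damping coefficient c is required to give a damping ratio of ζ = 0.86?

c_c = 2√(k·m) = 2√(39500 × 83.0) = 3621 N·s/m.
c = ζ·c_c = 0.86 × 3621 = 3114 N·s/m.

3110 N·s/m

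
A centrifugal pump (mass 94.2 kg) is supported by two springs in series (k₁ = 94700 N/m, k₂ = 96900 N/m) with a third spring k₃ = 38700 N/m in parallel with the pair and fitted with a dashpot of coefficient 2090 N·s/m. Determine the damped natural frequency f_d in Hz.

Series pair: k_s = k₁k₂/(k₁+k₂) = (94700)(96900)/(94700 + 96900) = 47890 N/m. In parallel with k₃: k_eq = 47890 + 38700 = 86590 N/m.
ω_n = √(k_eq/m) = √(86590/94.2) = 30.32 rad/s.
Critical damping c_c = 2√(k_eq·m) = 2√(86590 × 94.2) = 5712 N·s/m, so ζ = c/c_c = 2090/5712 = 0.3659.
ω_d = ω_n√(1 − ζ²) = 30.32 × √(1 − 0.134) = 28.22 rad/s.
f_d = ω_d/(2π) = 4.491 Hz.

4.49 Hz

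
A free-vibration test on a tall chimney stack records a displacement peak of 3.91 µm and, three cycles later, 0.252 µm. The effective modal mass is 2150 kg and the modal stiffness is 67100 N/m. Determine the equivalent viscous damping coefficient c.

3460 N·s/m

Logarithmic decrement δ = (1/n)·ln(x₀/x_n) = (1/3)·ln(3.91/0.252) = (1/3)·ln(15.52) = 0.9140.
ζ = δ/√(4π² + δ²) = 0.9140/√(39.48 + 0.835) = 0.9140/6.349 = 0.1439.
c = ζ · 2√(km) = 0.1439 × 2√(67100 × 2150) = 0.1439 × 24020 = 3458 N·s/m.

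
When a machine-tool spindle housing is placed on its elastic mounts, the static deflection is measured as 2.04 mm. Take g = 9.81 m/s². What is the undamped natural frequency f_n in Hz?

ω_n = √(g/δ_st) = √(9.81/0.00204) = √4809 = 69.35 rad/s.
f_n = ω_n/(2π) = 69.35/6.283 = 11.04 Hz.

11.0 Hz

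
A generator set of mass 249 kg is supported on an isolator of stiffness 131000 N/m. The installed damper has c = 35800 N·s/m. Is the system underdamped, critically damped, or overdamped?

c_c = 2√(k·m) = 11420 N·s/m; ζ = c/c_c = 35800/11420 = 3.13.
Since ζ > 1 the system is overdamped.

overdamped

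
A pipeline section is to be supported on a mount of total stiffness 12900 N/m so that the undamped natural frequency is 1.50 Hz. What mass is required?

145 kg

ω_n = 2πf_n = 2π × 1.50 = 9.425 rad/s.
m = k/ω_n² = 12900/9.425² = 12900/88.83 = 145.2 kg.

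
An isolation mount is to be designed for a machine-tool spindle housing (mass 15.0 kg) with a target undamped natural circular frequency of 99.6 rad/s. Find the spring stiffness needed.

149000 N/m

k = m·ω_n² = 15.0 × 99.60² = 15.0 × 9920 = 148800 N/m.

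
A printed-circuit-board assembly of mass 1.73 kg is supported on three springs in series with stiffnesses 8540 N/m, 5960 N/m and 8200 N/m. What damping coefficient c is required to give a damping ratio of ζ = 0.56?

73.0 N·s/m

Series springs: 1/k_eq = 1/8540 + 1/5960 + 1/8200 = 0.0004068, so k_eq = 2458 N/m.
c_c = 2√(k_eq·m) = 2√(2458 × 1.73) = 130.4 N·s/m.
c = ζ·c_c = 0.56 × 130.4 = 73.04 N·s/m.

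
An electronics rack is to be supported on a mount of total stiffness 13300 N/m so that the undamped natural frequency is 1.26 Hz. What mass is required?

ω_n = 2πf_n = 2π × 1.26 = 7.917 rad/s.
m = k/ω_n² = 13300/7.917² = 13300/62.68 = 212.2 kg.

212 kg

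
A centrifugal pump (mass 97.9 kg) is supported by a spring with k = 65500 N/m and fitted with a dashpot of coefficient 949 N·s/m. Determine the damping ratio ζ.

0.187

ω_n = √(k/m) = √(65500/97.9) = 25.87 rad/s.
Critical damping c_c = 2√(k·m) = 2√(65500 × 97.9) = 5065 N·s/m, so ζ = c/c_c = 949/5065 = 0.1874.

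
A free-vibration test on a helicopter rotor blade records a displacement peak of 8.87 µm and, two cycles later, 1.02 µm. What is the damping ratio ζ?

0.170

Logarithmic decrement δ = (1/n)·ln(x₀/x_n) = (1/2)·ln(8.87/1.02) = (1/2)·ln(8.696) = 1.081.
ζ = δ/√(4π² + δ²) = 1.081/√(39.48 + 1.17) = 1.081/6.376 = 0.1696.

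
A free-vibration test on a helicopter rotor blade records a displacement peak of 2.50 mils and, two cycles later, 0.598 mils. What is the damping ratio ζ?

Logarithmic decrement δ = (1/n)·ln(x₀/x_n) = (1/2)·ln(2.50/0.598) = (1/2)·ln(4.181) = 0.7152.
ζ = δ/√(4π² + δ²) = 0.7152/√(39.48 + 0.512) = 0.7152/6.324 = 0.1131.

0.113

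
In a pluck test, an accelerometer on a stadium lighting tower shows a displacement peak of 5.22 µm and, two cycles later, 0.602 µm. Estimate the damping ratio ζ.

Logarithmic decrement δ = (1/n)·ln(x₀/x_n) = (1/2)·ln(5.22/0.602) = (1/2)·ln(8.671) = 1.080.
ζ = δ/√(4π² + δ²) = 1.080/√(39.48 + 1.17) = 1.080/6.375 = 0.1694.

0.169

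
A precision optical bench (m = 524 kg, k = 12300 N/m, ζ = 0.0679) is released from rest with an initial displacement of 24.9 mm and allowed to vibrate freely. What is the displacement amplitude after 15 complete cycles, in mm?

0.0408 mm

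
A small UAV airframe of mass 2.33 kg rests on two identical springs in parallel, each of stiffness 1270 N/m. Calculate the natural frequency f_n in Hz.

5.25 Hz

Parallel springs add: k_eq = 2 × 1270 = 2540 N/m.
ω_n = √(k_eq/m) = √(2540/2.33) = √1090 = 33.02 rad/s.
f_n = ω_n/(2π) = 33.02/6.283 = 5.255 Hz.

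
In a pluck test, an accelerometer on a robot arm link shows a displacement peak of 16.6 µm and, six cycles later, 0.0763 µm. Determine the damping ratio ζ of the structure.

0.141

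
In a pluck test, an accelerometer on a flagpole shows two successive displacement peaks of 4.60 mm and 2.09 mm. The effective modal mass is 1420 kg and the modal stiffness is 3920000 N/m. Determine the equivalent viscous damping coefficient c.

18600 N·s/m

Logarithmic decrement δ = (1/n)·ln(x₀/x_n) = (1/1)·ln(4.60/2.09) = (1/1)·ln(2.201) = 0.7889.
ζ = δ/√(4π² + δ²) = 0.7889/√(39.48 + 0.622) = 0.7889/6.333 = 0.1246.
c = ζ · 2√(km) = 0.1246 × 2√(3920000 × 1420) = 0.1246 × 149200 = 18590 N·s/m.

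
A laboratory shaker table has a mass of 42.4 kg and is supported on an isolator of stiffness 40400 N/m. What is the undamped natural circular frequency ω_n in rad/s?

30.9 rad/s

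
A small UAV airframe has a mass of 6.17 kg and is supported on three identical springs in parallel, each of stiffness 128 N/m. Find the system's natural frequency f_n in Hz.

Parallel springs add: k_eq = 3 × 128 = 384.0 N/m.
ω_n = √(k_eq/m) = √(384.0/6.17) = √62.24 = 7.889 rad/s.
f_n = ω_n/(2π) = 7.889/6.283 = 1.256 Hz.

1.26 Hz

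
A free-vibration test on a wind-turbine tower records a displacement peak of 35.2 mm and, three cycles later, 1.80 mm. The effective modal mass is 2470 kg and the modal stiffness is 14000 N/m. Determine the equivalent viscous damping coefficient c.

Logarithmic decrement δ = (1/n)·ln(x₀/x_n) = (1/3)·ln(35.2/1.80) = (1/3)·ln(19.56) = 0.9911.
ζ = δ/√(4π² + δ²) = 0.9911/√(39.48 + 0.982) = 0.9911/6.361 = 0.1558.
c = ζ · 2√(km) = 0.1558 × 2√(14000 × 2470) = 0.1558 × 11760 = 1832 N·s/m.

1830 N·s/m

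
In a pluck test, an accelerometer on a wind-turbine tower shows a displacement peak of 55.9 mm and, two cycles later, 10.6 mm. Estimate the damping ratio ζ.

0.131

Logarithmic decrement δ = (1/n)·ln(x₀/x_n) = (1/2)·ln(55.9/10.6) = (1/2)·ln(5.274) = 0.8314.
ζ = δ/√(4π² + δ²) = 0.8314/√(39.48 + 0.691) = 0.8314/6.338 = 0.1312.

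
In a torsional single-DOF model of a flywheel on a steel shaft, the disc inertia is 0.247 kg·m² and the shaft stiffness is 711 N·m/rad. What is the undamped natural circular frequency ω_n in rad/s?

53.7 rad/s

ω_n = √(k_t/J) = √(711/0.247) = √2879 = 53.65 rad/s.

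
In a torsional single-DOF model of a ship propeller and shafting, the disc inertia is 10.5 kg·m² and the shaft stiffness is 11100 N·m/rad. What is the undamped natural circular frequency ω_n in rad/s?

32.5 rad/s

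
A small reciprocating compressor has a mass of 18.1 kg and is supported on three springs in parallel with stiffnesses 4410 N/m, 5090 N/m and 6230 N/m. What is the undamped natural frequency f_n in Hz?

Parallel springs add: k_eq = 4410 + 5090 + 6230 = 15730 N/m.
ω_n = √(k_eq/m) = √(15730/18.1) = √869.1 = 29.48 rad/s.
f_n = ω_n/(2π) = 29.48/6.283 = 4.692 Hz.

4.69 Hz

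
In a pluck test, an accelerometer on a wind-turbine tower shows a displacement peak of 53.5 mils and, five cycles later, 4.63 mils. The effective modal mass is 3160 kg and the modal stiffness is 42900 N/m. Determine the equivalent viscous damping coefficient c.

1810 N·s/m

Logarithmic decrement δ = (1/n)·ln(x₀/x_n) = (1/5)·ln(53.5/4.63) = (1/5)·ln(11.56) = 0.4894.
ζ = δ/√(4π² + δ²) = 0.4894/√(39.48 + 0.240) = 0.4894/6.302 = 0.07766.
c = ζ · 2√(km) = 0.07766 × 2√(42900 × 3160) = 0.07766 × 23290 = 1808 N·s/m.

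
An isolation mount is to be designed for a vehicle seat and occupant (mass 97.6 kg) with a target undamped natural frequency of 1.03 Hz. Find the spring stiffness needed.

ω_n = 2πf_n = 2π × 1.03 = 6.472 rad/s.
k = m·ω_n² = 97.6 × 6.472² = 97.6 × 41.88 = 4088 N/m.

4090 N/m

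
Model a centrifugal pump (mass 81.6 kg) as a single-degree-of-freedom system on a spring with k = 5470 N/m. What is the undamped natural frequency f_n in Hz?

ω_n = √(k/m) = √(5470/81.6) = √67.03 = 8.187 rad/s.
f_n = ω_n/(2π) = 8.187/6.283 = 1.303 Hz.

1.30 Hz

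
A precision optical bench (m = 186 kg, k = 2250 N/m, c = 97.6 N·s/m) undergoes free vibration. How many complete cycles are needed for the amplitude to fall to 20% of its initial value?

4 cycles

ζ = c/(2√(km)) = 97.6/(2√(2250 × 186)) = 97.6/1294 = 0.07543.
Logarithmic decrement δ = 2πζ/√(1 − ζ²) = 2π × 0.07543/√(1 − 0.00569) = 0.4753.
x_n/x₀ = e^(−nδ) ≤ 0.2; take ln: n ≥ ln(1/0.2)/δ = 1.609/0.4753 = 3.386.
So 4 complete cycles are required.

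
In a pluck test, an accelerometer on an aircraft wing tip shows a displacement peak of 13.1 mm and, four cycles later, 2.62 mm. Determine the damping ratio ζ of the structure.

Logarithmic decrement δ = (1/n)·ln(x₀/x_n) = (1/4)·ln(13.1/2.62) = (1/4)·ln(5.000) = 0.4024.
ζ = δ/√(4π² + δ²) = 0.4024/√(39.48 + 0.162) = 0.4024/6.296 = 0.06391.

0.0639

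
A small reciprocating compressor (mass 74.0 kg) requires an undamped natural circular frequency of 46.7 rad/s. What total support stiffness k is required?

161000 N/m

k = m·ω_n² = 74.0 × 46.70² = 74.0 × 2181 = 161400 N/m.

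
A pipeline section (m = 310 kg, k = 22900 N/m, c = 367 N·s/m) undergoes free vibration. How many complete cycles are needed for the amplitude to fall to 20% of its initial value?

4 cycles

ζ = c/(2√(km)) = 367/(2√(22900 × 310)) = 367/5329 = 0.06887.
Logarithmic decrement δ = 2πζ/√(1 − ζ²) = 2π × 0.06887/√(1 − 0.00474) = 0.4338.
x_n/x₀ = e^(−nδ) ≤ 0.2; take ln: n ≥ ln(1/0.2)/δ = 1.609/0.4338 = 3.710.
So 4 complete cycles are required.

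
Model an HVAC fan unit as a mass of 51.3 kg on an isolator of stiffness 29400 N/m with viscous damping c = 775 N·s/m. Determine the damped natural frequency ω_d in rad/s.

22.7 rad/s

ω_n = √(k/m) = √(29400/51.3) = 23.94 rad/s.
Critical damping c_c = 2√(k·m) = 2√(29400 × 51.3) = 2456 N·s/m, so ζ = c/c_c = 775/2456 = 0.3155.
ω_d = ω_n√(1 − ζ²) = 23.94 × √(1 − 0.0996) = 22.72 rad/s.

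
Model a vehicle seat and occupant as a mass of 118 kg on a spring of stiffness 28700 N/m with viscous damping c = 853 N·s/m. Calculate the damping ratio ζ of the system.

ω_n = √(k/m) = √(28700/118) = 15.60 rad/s.
Critical damping c_c = 2√(k·m) = 2√(28700 × 118) = 3681 N·s/m, so ζ = c/c_c = 853/3681 = 0.2318.

0.232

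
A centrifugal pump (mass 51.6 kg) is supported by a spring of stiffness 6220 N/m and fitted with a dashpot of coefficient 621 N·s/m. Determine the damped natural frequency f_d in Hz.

1.46 Hz

ω_n = √(k/m) = √(6220/51.6) = 10.98 rad/s.
Critical damping c_c = 2√(k·m) = 2√(6220 × 51.6) = 1133 N·s/m, so ζ = c/c_c = 621/1133 = 0.5481.
ω_d = ω_n√(1 − ζ²) = 10.98 × √(1 − 0.300) = 9.183 rad/s.
f_d = ω_d/(2π) = 1.462 Hz.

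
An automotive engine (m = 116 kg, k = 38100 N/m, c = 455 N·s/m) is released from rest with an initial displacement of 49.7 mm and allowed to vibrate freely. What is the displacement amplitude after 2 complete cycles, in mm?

12.7 mm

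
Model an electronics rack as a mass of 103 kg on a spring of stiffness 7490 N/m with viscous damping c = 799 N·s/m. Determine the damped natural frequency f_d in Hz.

ω_n = √(k/m) = √(7490/103) = 8.528 rad/s.
Critical damping c_c = 2√(k·m) = 2√(7490 × 103) = 1757 N·s/m, so ζ = c/c_c = 799/1757 = 0.4548.
ω_d = ω_n√(1 − ζ²) = 8.528 × √(1 − 0.207) = 7.594 rad/s.
f_d = ω_d/(2π) = 1.209 Hz.

1.21 Hz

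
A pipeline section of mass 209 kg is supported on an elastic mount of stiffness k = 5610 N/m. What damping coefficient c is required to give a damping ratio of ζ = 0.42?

910 N·s/m

c_c = 2√(k·m) = 2√(5610 × 209) = 2166 N·s/m.
c = ζ·c_c = 0.42 × 2166 = 909.6 N·s/m.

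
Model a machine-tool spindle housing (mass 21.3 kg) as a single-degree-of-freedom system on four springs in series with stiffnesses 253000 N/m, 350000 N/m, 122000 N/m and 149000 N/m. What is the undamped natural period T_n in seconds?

0.135 s

Series springs: 1/k_eq = 1/253000 + 1/350000 + 1/122000 + 1/149000 = 2.172×10^-5, so k_eq = 46050 N/m.
ω_n = √(k_eq/m) = √(46050/21.3) = √2162 = 46.49 rad/s.
T_n = 2π/ω_n = 6.283/46.49 = 0.1351 s.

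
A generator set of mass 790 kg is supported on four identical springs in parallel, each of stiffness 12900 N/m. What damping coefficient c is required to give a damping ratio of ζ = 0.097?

Parallel springs add: k_eq = 4 × 12900 = 51600 N/m.
c_c = 2√(k_eq·m) = 2√(51600 × 790) = 12770 N·s/m.
c = ζ·c_c = 0.097 × 12770 = 1239 N·s/m.

1240 N·s/m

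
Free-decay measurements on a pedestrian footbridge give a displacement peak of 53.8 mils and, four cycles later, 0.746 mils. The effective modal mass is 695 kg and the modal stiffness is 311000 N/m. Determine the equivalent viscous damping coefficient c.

4930 N·s/m

Logarithmic decrement δ = (1/n)·ln(x₀/x_n) = (1/4)·ln(53.8/0.746) = (1/4)·ln(72.12) = 1.070.
ζ = δ/√(4π² + δ²) = 1.070/√(39.48 + 1.14) = 1.070/6.374 = 0.1678.
c = ζ · 2√(km) = 0.1678 × 2√(311000 × 695) = 0.1678 × 29400 = 4934 N·s/m.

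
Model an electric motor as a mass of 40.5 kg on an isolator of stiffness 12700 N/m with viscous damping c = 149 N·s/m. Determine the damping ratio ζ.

ω_n = √(k/m) = √(12700/40.5) = 17.71 rad/s.
Critical damping c_c = 2√(k·m) = 2√(12700 × 40.5) = 1434 N·s/m, so ζ = c/c_c = 149/1434 = 0.1039.

0.104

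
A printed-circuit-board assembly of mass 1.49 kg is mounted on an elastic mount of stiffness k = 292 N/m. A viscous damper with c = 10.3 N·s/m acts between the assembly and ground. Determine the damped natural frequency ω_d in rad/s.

13.6 rad/s

ω_n = √(k/m) = √(292.0/1.49) = 14.00 rad/s.
Critical damping c_c = 2√(k·m) = 2√(292.0 × 1.49) = 41.72 N·s/m, so ζ = c/c_c = 10.3/41.72 = 0.2469.
ω_d = ω_n√(1 − ζ²) = 14.00 × √(1 − 0.0610) = 13.57 rad/s.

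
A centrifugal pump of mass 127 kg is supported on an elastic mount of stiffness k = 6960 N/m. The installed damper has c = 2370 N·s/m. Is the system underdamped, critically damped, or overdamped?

overdamped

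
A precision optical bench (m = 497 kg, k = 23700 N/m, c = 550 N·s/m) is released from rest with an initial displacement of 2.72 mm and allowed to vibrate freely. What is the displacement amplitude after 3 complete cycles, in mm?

0.598 mm

ζ = c/(2√(km)) = 550/(2√(23700 × 497)) = 550/6864 = 0.08013.
Logarithmic decrement δ = 2πζ/√(1 − ζ²) = 2π × 0.08013/√(1 − 0.00642) = 0.5051.
After n cycles, x_n/x₀ = e^(−nδ), so x_3 = 2.72 × e^(−3 × 0.5051) = 2.72 × 0.2198 = 0.5977 mm.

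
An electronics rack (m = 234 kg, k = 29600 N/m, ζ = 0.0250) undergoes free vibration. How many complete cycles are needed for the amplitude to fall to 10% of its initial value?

Logarithmic decrement δ = 2πζ/√(1 − ζ²) = 2π × 0.02500/√(1 − 0.000625) = 0.1571.
x_n/x₀ = e^(−nδ) ≤ 0.1; take ln: n ≥ ln(1/0.1)/δ = 2.303/0.1571 = 14.65.
So 15 complete cycles are required.

15 cycles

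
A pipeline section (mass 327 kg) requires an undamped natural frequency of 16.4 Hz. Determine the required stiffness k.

3470000 N/m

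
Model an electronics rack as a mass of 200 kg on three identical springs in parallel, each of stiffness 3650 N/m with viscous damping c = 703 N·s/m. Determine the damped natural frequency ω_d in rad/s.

Parallel springs add: k_eq = 3 × 3650 = 10950 N/m.
ω_n = √(k_eq/m) = √(10950/200) = 7.399 rad/s.
Critical damping c_c = 2√(k_eq·m) = 2√(10950 × 200) = 2960 N·s/m, so ζ = c/c_c = 703/2960 = 0.2375.
ω_d = ω_n√(1 − ζ²) = 7.399 × √(1 − 0.0564) = 7.188 rad/s.

7.19 rad/s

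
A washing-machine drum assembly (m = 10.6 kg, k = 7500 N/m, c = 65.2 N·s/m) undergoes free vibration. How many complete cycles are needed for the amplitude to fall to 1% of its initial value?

7 cycles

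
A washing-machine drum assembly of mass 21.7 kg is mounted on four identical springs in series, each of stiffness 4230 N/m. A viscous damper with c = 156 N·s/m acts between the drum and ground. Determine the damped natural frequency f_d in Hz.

Series springs: 1/k_eq = 4/4230, so k_eq = 4230/4 = 1058 N/m.
ω_n = √(k_eq/m) = √(1058/21.7) = 6.981 rad/s.
Critical damping c_c = 2√(k_eq·m) = 2√(1058 × 21.7) = 303.0 N·s/m, so ζ = c/c_c = 156/303.0 = 0.5149.
ω_d = ω_n√(1 − ζ²) = 6.981 × √(1 − 0.265) = 5.984 rad/s.
f_d = ω_d/(2π) = 0.9524 Hz.

0.952 Hz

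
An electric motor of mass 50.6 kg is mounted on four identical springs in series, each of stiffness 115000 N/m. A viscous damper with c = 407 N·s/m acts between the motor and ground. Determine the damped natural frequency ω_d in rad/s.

Series springs: 1/k_eq = 4/115000, so k_eq = 115000/4 = 28750 N/m.
ω_n = √(k_eq/m) = √(28750/50.6) = 23.84 rad/s.
Critical damping c_c = 2√(k_eq·m) = 2√(28750 × 50.6) = 2412 N·s/m, so ζ = c/c_c = 407/2412 = 0.1687.
ω_d = ω_n√(1 − ζ²) = 23.84 × √(1 − 0.0285) = 23.49 rad/s.

23.5 rad/s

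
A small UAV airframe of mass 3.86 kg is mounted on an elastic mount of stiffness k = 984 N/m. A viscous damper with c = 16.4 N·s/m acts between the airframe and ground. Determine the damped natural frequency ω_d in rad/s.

15.8 rad/s

ω_n = √(k/m) = √(984.0/3.86) = 15.97 rad/s.
Critical damping c_c = 2√(k·m) = 2√(984.0 × 3.86) = 123.3 N·s/m, so ζ = c/c_c = 16.4/123.3 = 0.1331.
ω_d = ω_n√(1 − ζ²) = 15.97 × √(1 − 0.0177) = 15.82 rad/s.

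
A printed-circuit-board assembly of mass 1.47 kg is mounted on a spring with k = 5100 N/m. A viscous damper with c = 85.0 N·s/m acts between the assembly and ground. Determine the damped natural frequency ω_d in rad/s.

51.3 rad/s

ω_n = √(k/m) = √(5100/1.47) = 58.90 rad/s.
Critical damping c_c = 2√(k·m) = 2√(5100 × 1.47) = 173.2 N·s/m, so ζ = c/c_c = 85.0/173.2 = 0.4908.
ω_d = ω_n√(1 − ζ²) = 58.90 × √(1 − 0.241) = 51.32 rad/s.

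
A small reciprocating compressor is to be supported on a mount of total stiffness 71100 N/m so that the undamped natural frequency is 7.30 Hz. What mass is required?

ω_n = 2πf_n = 2π × 7.30 = 45.87 rad/s.
m = k/ω_n² = 71100/45.87² = 71100/2104 = 33.80 kg.

33.8 kg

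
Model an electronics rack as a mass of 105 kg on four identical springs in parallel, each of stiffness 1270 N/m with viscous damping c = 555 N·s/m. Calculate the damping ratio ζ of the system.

0.380

Parallel springs add: k_eq = 4 × 1270 = 5080 N/m.
ω_n = √(k_eq/m) = √(5080/105) = 6.956 rad/s.
Critical damping c_c = 2√(k_eq·m) = 2√(5080 × 105) = 1461 N·s/m, so ζ = c/c_c = 555/1461 = 0.3800.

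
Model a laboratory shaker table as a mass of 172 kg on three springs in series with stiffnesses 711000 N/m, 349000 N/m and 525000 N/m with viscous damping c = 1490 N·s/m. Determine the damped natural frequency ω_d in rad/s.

Series springs: 1/k_eq = 1/711000 + 1/349000 + 1/525000 = 6.177×10^-6, so k_eq = 161900 N/m.
ω_n = √(k_eq/m) = √(161900/172) = 30.68 rad/s.
Critical damping c_c = 2√(k_eq·m) = 2√(161900 × 172) = 10550 N·s/m, so ζ = c/c_c = 1490/10550 = 0.1412.
ω_d = ω_n√(1 − ζ²) = 30.68 × √(1 − 0.0199) = 30.37 rad/s.

30.4 rad/s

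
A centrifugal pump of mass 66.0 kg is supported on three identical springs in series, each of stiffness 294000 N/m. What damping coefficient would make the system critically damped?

5090 N·s/m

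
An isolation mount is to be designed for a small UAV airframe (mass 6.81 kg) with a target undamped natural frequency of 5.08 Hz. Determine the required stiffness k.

6940 N/m

ω_n = 2πf_n = 2π × 5.08 = 31.92 rad/s.
k = m·ω_n² = 6.81 × 31.92² = 6.81 × 1019 = 6938 N/m.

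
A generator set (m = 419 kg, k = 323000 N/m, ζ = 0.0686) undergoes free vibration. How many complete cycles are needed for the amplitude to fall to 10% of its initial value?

Logarithmic decrement δ = 2πζ/√(1 − ζ²) = 2π × 0.06860/√(1 − 0.00471) = 0.4320.
x_n/x₀ = e^(−nδ) ≤ 0.1; take ln: n ≥ ln(1/0.1)/δ = 2.303/0.4320 = 5.330.
So 6 complete cycles are required.

6 cycles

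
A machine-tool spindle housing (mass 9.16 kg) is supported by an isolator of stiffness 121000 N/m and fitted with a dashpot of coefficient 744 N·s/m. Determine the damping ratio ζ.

0.353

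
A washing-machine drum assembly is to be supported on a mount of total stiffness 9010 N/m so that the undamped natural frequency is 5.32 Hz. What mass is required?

8.06 kg

ω_n = 2πf_n = 2π × 5.32 = 33.43 rad/s.
m = k/ω_n² = 9010/33.43² = 9010/1117 = 8.064 kg.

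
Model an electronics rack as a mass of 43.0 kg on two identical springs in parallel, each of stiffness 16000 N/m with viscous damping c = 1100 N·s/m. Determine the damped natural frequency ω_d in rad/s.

24.1 rad/s

Parallel springs add: k_eq = 2 × 16000 = 32000 N/m.
ω_n = √(k_eq/m) = √(32000/43.0) = 27.28 rad/s.
Critical damping c_c = 2√(k_eq·m) = 2√(32000 × 43.0) = 2346 N·s/m, so ζ = c/c_c = 1100/2346 = 0.4689.
ω_d = ω_n√(1 − ζ²) = 27.28 × √(1 − 0.220) = 24.10 rad/s.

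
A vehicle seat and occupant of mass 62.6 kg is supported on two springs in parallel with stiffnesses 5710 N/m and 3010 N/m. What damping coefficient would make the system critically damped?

Parallel springs add: k_eq = 5710 + 3010 = 8720 N/m.
c_c = 2√(k_eq·m) = 2√(8720 × 62.6) = 2 × 738.8 = 1478 N·s/m.

1480 N·s/m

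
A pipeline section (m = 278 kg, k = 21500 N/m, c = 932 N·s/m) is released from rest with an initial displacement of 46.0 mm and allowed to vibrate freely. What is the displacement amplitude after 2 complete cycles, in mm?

ζ = c/(2√(km)) = 932/(2√(21500 × 278)) = 932/4890 = 0.1906.
Logarithmic decrement δ = 2πζ/√(1 − ζ²) = 2π × 0.1906/√(1 − 0.0363) = 1.220.
After n cycles, x_n/x₀ = e^(−nδ), so x_2 = 46.0 × e^(−2 × 1.220) = 46.0 × 0.08716 = 4.009 mm.

4.01 mm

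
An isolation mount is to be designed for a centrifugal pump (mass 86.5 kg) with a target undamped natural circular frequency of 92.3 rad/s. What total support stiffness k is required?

k = m·ω_n² = 86.5 × 92.30² = 86.5 × 8519 = 736900 N/m.

737000 N/m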